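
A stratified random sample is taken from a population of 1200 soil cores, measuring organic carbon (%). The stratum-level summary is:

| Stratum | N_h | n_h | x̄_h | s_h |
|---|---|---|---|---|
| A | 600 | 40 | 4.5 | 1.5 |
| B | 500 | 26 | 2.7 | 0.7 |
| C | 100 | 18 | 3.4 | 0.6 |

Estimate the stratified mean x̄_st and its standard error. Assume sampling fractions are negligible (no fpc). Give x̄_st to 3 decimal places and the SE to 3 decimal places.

x̄_st = Σ W_h x̄_h = (600·4.5 + 500·2.7 + 100·3.4)/1200 = 3.65833
V̂(x̄_st) = Σ W_h² s_h²/n_h, with W_h = N_h/N and N = 1200:
  stratum A: (600/1200)²·1.5²/40 = 0.0140625
  stratum B: (500/1200)²·0.7²/26 = 0.0032719
  stratum C: (100/1200)²·0.6²/18 = 0.000138889
V̂(x̄_st) = 0.0174733
SE(x̄_st) = √0.0174733 = 0.132187

x̄_st ≈ 3.658, SE ≈ 0.132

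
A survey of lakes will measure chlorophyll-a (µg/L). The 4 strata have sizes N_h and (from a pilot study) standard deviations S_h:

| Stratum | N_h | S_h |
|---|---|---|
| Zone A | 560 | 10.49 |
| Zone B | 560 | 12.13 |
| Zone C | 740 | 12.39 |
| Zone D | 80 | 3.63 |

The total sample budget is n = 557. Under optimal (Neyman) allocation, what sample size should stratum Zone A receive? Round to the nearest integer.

148

Neyman allocation: n_h = n · N_h S_h / Σ N_i S_i, with n = 557.
  stratum Zone A: N_h·S_h = 560·10.49 = 5874.40
  stratum Zone B: N_h·S_h = 560·12.13 = 6792.80
  stratum Zone C: N_h·S_h = 740·12.39 = 9168.60
  stratum Zone D: N_h·S_h = 80·3.63 = 290.40
Σ N_h S_h = 22126.20
n for stratum Zone A = 557·5874.40/22126.20 = 147.881 → 148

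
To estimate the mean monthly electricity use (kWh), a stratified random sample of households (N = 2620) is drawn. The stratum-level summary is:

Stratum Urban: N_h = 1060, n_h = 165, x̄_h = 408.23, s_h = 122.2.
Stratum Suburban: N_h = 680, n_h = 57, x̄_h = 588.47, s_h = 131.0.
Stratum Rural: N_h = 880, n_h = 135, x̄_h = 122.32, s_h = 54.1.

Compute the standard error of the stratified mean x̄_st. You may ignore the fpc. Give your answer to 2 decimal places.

V̂(x̄_st) = Σ W_h² s_h²/n_h, with W_h = N_h/N and N = 2620:
  stratum Urban: (1060/2620)²·122.2²/165 = 14.8138
  stratum Suburban: (680/2620)²·131.0²/57 = 20.2807
  stratum Rural: (880/2620)²·54.1²/135 = 2.44581
V̂(x̄_st) = 37.5404
SE(x̄_st) = √37.5404 = 6.12702

SE(x̄_st) ≈ 6.13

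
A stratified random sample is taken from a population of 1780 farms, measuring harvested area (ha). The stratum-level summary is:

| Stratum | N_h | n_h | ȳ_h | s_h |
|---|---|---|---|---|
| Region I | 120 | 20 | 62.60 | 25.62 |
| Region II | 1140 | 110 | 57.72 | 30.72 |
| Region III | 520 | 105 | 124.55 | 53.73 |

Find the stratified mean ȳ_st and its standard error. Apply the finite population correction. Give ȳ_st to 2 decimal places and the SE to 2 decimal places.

ȳ_st = Σ W_h ȳ_h = (120·62.60 + 1140·57.72 + 520·124.55)/1780 = 77.57236
V̂(ȳ_st) = Σ W_h² (1 − n_h/N_h) s_h²/n_h, with W_h = N_h/N and N = 1780:
  stratum Region I: (120/1780)²·(1 − 20/120)·25.62²/20 = 0.1243
  stratum Region II: (1140/1780)²·(1 − 110/1140)·30.72²/110 = 3.17945
  stratum Region III: (520/1780)²·(1 − 105/520)·53.73²/105 = 1.87265
V̂(ȳ_st) = 5.17639
SE(ȳ_st) = √5.17639 = 2.27517

ȳ_st ≈ 77.57, SE ≈ 2.28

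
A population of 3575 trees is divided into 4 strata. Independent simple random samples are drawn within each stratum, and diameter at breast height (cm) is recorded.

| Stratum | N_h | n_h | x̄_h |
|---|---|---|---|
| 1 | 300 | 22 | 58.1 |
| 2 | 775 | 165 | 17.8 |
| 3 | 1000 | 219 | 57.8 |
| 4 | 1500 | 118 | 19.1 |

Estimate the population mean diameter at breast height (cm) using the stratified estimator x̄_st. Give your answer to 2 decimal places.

N = Σ N_h = 3575. Stratum weights W_h = N_h/N.
x̄_st = (300·58.1 + 775·17.8 + 1000·57.8 + 1500·19.1) / 3575 = 32.9161

x̄_st ≈ 32.92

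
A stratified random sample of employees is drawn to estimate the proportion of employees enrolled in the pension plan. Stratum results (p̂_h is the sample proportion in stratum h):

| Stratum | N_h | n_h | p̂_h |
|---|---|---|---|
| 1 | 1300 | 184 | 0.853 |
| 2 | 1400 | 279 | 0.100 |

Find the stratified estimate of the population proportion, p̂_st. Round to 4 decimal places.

N = 2700; stratum weights W_h = N_h/N.
p̂_st = Σ W_h p̂_h = (1300·0.853 + 1400·0.100)/2700 = 0.46256

p̂_st ≈ 0.4626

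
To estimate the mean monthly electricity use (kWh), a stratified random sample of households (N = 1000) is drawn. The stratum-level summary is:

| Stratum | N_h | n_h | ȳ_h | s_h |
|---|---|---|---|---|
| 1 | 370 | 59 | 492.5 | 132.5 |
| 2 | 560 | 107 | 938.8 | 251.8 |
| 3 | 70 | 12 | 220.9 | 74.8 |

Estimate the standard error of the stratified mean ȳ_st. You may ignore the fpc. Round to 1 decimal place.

SE(ȳ_st) ≈ 15.1

V̂(ȳ_st) = Σ W_h² s_h²/n_h, with W_h = N_h/N and N = 1000:
  stratum 1: (370/1000)²·132.5²/59 = 40.7365
  stratum 2: (560/1000)²·251.8²/107 = 185.825
  stratum 3: (70/1000)²·74.8²/12 = 2.28464
V̂(ȳ_st) = 228.846
SE(ȳ_st) = √228.846 = 15.1277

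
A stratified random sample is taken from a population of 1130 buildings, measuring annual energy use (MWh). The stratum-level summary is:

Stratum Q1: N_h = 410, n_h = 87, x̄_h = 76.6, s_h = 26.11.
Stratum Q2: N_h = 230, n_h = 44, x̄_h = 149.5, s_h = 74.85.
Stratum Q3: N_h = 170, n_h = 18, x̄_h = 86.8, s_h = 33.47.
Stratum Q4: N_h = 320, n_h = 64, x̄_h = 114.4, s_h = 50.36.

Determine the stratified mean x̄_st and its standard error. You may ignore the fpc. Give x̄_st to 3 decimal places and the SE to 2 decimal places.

x̄_st ≈ 103.677, SE ≈ 3.30

x̄_st = Σ W_h x̄_h = (410·76.6 + 230·149.5 + 170·86.8 + 320·114.4)/1130 = 103.67699
V̂(x̄_st) = Σ W_h² s_h²/n_h, with W_h = N_h/N and N = 1130:
  stratum Q1: (410/1130)²·26.11²/87 = 1.03159
  stratum Q2: (230/1130)²·74.85²/44 = 5.27509
  stratum Q3: (170/1130)²·33.47²/18 = 1.40857
  stratum Q4: (320/1130)²·50.36²/64 = 3.17786
V̂(x̄_st) = 10.8931
SE(x̄_st) = √10.8931 = 3.30047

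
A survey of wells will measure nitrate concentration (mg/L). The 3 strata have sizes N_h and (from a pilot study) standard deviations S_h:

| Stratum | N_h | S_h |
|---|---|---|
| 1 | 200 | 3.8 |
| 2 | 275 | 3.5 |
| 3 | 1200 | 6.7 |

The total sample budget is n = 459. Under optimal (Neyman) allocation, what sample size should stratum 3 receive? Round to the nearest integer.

Neyman allocation: n_h = n · N_h S_h / Σ N_i S_i, with n = 459.
  stratum 1: N_h·S_h = 200·3.8 = 760.00
  stratum 2: N_h·S_h = 275·3.5 = 962.50
  stratum 3: N_h·S_h = 1200·6.7 = 8040.00
Σ N_h S_h = 9762.50
n for stratum 3 = 459·8040.00/9762.50 = 378.014 → 378

378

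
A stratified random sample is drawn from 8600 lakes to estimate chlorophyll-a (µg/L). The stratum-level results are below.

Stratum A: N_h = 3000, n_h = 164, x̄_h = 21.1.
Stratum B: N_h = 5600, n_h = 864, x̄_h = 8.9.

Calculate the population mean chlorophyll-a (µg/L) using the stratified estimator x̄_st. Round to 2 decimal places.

N = Σ N_h = 8600. Stratum weights W_h = N_h/N.
x̄_st = (3000·21.1 + 5600·8.9) / 8600 = 13.1558

x̄_st ≈ 13.16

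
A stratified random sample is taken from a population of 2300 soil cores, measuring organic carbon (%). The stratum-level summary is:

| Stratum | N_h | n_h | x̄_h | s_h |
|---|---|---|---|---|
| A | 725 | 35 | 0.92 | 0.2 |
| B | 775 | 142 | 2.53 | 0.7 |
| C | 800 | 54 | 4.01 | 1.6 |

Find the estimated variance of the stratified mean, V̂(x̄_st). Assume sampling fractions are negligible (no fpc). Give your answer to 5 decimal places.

V̂(x̄_st) = Σ W_h² s_h²/n_h, with W_h = N_h/N and N = 2300:
  stratum A: (725/2300)²·0.2²/35 = 0.000113557
  stratum B: (775/2300)²·0.7²/142 = 0.000391792
  stratum C: (800/2300)²·1.6²/54 = 0.00573549
V̂(x̄_st) = 0.00624084

V̂(x̄_st) ≈ 0.00624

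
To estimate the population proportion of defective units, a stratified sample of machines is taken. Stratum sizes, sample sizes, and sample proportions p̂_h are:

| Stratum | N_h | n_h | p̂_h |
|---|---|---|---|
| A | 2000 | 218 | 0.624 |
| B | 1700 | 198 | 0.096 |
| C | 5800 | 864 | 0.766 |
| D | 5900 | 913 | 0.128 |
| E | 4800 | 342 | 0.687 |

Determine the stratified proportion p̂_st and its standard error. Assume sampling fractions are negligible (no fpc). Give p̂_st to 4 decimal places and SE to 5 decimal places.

p̂_st ≈ 0.4904, SE ≈ 0.00877

N = 20200; stratum weights W_h = N_h/N.
p̂_st = Σ W_h p̂_h = (2000·0.624 + 1700·0.096 + 5800·0.766 + 5900·0.128 + 4800·0.687)/20200 = 0.49044
V̂(p̂_st) = Σ W_h² p̂_h(1−p̂_h)/(n_h−1):
  stratum A: (2000/20200)²·0.624·0.376/217 = 1.05991e-05
  stratum B: (1700/20200)²·0.096·0.904/197 = 3.1201e-06
  stratum C: (5800/20200)²·0.766·0.234/863 = 1.71233e-05
  stratum D: (5900/20200)²·0.128·0.872/912 = 1.04408e-05
  stratum E: (4800/20200)²·0.687·0.313/341 = 3.56063e-05
V̂(p̂_st) = 7.68896e-05; SE = √V̂ = 0.00876867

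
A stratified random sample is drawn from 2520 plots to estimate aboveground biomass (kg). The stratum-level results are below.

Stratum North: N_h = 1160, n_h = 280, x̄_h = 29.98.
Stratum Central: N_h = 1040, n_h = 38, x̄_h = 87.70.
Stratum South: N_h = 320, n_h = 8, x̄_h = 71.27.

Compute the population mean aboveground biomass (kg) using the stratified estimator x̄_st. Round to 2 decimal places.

x̄_st ≈ 59.04

N = Σ N_h = 2520. Stratum weights W_h = N_h/N.
x̄_st = (1160·29.98 + 1040·87.70 + 320·71.27) / 2520 = 59.0441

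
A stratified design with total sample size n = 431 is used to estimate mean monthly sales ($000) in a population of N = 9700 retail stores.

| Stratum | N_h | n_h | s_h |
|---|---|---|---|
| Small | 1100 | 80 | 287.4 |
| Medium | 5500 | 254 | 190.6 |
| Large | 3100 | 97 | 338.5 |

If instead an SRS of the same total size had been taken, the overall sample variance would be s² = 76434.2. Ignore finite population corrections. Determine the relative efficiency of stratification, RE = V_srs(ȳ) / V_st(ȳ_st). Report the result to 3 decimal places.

RE ≈ 0.986

V̂(ȳ_st) = Σ W_h² s_h²/n_h, with W_h = N_h/N and N = 9700:
  stratum Small: (1100/9700)²·287.4²/80 = 13.2778
  stratum Medium: (5500/9700)²·190.6²/254 = 45.9826
  stratum Large: (3100/9700)²·338.5²/97 = 120.65
V_st = 179.91
V_srs = s²/n = 76434.2/431 = 177.342
Relative efficiency = V_srs / V_st = 177.342/179.91 = 0.9857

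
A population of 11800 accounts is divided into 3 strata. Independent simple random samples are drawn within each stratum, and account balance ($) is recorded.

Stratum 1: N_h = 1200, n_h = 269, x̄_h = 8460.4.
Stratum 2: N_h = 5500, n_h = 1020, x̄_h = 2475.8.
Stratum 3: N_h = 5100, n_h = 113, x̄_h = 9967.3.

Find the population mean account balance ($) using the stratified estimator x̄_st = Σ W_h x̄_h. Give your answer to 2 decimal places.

N = Σ N_h = 11800. Stratum weights W_h = N_h/N.
x̄_st = (1200·8460.4 + 5500·2475.8 + 5100·9967.3) / 11800 = 6322.2551

x̄_st ≈ 6322.26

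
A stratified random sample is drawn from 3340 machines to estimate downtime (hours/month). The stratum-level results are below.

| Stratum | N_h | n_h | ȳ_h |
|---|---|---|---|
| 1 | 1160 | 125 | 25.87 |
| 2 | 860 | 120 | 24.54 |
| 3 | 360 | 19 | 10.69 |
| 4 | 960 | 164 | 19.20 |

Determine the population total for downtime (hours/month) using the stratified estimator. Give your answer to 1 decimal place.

τ̂_st ≈ 73394.0

τ̂_st = Σ N_h ȳ_h = 1160·25.87 + 860·24.54 + 360·10.69 + 960·19.20 = 73394.0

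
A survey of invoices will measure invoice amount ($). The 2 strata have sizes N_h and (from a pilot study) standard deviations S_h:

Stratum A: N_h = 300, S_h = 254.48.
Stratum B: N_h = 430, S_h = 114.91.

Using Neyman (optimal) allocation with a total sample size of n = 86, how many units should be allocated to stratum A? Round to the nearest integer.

Neyman allocation: n_h = n · N_h S_h / Σ N_i S_i, with n = 86.
  stratum A: N_h·S_h = 300·254.48 = 76344.00
  stratum B: N_h·S_h = 430·114.91 = 49411.30
Σ N_h S_h = 125755.30
n for stratum A = 86·76344.00/125755.30 = 52.209 → 52

52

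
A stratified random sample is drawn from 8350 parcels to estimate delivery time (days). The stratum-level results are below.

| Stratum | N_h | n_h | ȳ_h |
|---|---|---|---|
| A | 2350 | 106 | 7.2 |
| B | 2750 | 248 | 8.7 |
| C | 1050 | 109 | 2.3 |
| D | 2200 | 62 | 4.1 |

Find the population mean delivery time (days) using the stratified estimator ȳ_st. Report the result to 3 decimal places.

N = Σ N_h = 8350. Stratum weights W_h = N_h/N.
ȳ_st = (2350·7.2 + 2750·8.7 + 1050·2.3 + 2200·4.1) / 8350 = 6.26108

ȳ_st ≈ 6.261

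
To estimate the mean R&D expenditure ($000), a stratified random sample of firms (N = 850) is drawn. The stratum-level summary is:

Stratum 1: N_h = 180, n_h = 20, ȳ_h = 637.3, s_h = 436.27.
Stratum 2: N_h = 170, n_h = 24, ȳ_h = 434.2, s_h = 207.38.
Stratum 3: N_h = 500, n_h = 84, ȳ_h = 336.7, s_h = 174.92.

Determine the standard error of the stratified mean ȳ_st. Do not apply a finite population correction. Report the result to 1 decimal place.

SE(ȳ_st) ≈ 25.0

V̂(ȳ_st) = Σ W_h² s_h²/n_h, with W_h = N_h/N and N = 850:
  stratum 1: (180/850)²·436.27²/20 = 426.764
  stratum 2: (170/850)²·207.38²/24 = 71.6774
  stratum 3: (500/850)²·174.92²/84 = 126.038
V̂(ȳ_st) = 624.48
SE(ȳ_st) = √624.48 = 24.9896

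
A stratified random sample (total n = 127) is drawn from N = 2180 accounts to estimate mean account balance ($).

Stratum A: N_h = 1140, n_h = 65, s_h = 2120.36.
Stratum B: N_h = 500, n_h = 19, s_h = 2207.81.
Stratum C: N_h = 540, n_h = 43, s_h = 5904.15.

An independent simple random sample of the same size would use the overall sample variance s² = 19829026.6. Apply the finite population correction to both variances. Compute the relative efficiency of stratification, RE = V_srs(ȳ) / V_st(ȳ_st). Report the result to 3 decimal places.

RE ≈ 1.920

V̂(ȳ_st) = Σ W_h² (1 − n_h/N_h) s_h²/n_h, with W_h = N_h/N and N = 2180:
  stratum A: (1140/2180)²·(1 − 65/1140)·2120.36²/65 = 17836.4
  stratum B: (500/2180)²·(1 − 19/500)·2207.81²/19 = 12982.9
  stratum C: (540/2180)²·(1 − 43/540)·5904.15²/43 = 45780.8
V_st = 76600.1
V_srs = (1 − 127/2180)·19829026.6/127 = 147038
Relative efficiency = V_srs / V_st = 147038/76600.1 = 1.9196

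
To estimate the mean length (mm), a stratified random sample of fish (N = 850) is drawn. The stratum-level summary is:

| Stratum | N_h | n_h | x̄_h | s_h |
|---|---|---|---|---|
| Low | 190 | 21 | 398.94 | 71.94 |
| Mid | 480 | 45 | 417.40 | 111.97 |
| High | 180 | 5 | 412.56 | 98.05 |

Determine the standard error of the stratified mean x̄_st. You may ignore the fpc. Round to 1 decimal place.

V̂(x̄_st) = Σ W_h² s_h²/n_h, with W_h = N_h/N and N = 850:
  stratum Low: (190/850)²·71.94²/21 = 12.3138
  stratum Mid: (480/850)²·111.97²/45 = 88.8455
  stratum High: (180/850)²·98.05²/5 = 86.2248
V̂(x̄_st) = 187.384
SE(x̄_st) = √187.384 = 13.6888

SE(x̄_st) ≈ 13.7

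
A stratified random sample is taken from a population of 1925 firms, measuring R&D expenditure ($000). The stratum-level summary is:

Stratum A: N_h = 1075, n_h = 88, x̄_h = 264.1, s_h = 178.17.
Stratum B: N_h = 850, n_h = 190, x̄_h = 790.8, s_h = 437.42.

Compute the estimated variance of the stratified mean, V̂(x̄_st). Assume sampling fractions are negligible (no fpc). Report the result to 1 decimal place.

V̂(x̄_st) = Σ W_h² s_h²/n_h, with W_h = N_h/N and N = 1925:
  stratum A: (1075/1925)²·178.17²/88 = 112.497
  stratum B: (850/1925)²·437.42²/190 = 196.345
V̂(x̄_st) = 308.842

V̂(x̄_st) ≈ 308.8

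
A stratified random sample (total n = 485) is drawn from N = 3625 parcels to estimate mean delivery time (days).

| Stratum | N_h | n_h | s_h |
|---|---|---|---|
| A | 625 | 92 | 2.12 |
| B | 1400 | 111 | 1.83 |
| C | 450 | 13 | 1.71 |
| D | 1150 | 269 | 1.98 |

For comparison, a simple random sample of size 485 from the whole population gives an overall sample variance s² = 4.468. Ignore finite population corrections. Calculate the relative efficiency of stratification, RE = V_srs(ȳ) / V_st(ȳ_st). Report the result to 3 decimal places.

V̂(ȳ_st) = Σ W_h² s_h²/n_h, with W_h = N_h/N and N = 3625:
  stratum A: (625/3625)²·2.12²/92 = 0.0014522
  stratum B: (1400/3625)²·1.83²/111 = 0.00450007
  stratum C: (450/3625)²·1.71²/13 = 0.00346623
  stratum D: (1150/3625)²·1.98²/269 = 0.00146676
V_st = 0.0108853
V_srs = s²/n = 4.468/485 = 0.00921237
Relative efficiency = V_srs / V_st = 0.00921237/0.0108853 = 0.8463

RE ≈ 0.846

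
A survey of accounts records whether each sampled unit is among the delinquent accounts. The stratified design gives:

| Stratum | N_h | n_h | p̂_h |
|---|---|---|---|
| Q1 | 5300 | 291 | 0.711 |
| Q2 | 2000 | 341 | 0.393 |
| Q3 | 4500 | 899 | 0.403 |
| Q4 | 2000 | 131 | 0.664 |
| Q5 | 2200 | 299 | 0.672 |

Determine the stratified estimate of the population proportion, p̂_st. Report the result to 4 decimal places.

p̂_st ≈ 0.5734

N = 16000; stratum weights W_h = N_h/N.
p̂_st = Σ W_h p̂_h = (5300·0.711 + 2000·0.393 + 4500·0.403 + 2000·0.664 + 2200·0.672)/16000 = 0.57339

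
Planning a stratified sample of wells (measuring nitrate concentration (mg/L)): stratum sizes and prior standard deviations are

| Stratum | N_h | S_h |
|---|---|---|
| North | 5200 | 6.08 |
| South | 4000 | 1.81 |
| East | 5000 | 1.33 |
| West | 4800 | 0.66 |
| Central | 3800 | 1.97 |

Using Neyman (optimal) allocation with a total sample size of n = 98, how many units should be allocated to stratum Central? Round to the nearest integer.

13

Neyman allocation: n_h = n · N_h S_h / Σ N_i S_i, with n = 98.
  stratum North: N_h·S_h = 5200·6.08 = 31616.00
  stratum South: N_h·S_h = 4000·1.81 = 7240.00
  stratum East: N_h·S_h = 5000·1.33 = 6650.00
  stratum West: N_h·S_h = 4800·0.66 = 3168.00
  stratum Central: N_h·S_h = 3800·1.97 = 7486.00
Σ N_h S_h = 56160.00
n for stratum Central = 98·7486.00/56160.00 = 13.063 → 13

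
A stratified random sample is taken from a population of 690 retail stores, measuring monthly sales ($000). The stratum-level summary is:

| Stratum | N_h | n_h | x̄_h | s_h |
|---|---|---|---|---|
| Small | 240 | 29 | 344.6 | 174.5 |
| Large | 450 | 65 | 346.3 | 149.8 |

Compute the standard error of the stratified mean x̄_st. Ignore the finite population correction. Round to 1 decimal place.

V̂(x̄_st) = Σ W_h² s_h²/n_h, with W_h = N_h/N and N = 690:
  stratum Small: (240/690)²·174.5²/29 = 127.033
  stratum Large: (450/690)²·149.8²/65 = 146.838
V̂(x̄_st) = 273.871
SE(x̄_st) = √273.871 = 16.549

SE(x̄_st) ≈ 16.5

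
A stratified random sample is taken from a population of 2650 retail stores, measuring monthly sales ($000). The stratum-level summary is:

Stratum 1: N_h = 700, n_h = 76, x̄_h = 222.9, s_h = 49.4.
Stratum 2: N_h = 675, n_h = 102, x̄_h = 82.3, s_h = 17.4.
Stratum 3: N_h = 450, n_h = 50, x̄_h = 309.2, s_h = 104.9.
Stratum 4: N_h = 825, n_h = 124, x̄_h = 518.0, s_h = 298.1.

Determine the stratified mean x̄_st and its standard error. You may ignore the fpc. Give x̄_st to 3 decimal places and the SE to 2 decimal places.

x̄_st = Σ W_h x̄_h = (700·222.9 + 675·82.3 + 450·309.2 + 825·518.0)/2650 = 293.61226
V̂(x̄_st) = Σ W_h² s_h²/n_h, with W_h = N_h/N and N = 2650:
  stratum 1: (700/2650)²·49.4²/76 = 2.2405
  stratum 2: (675/2650)²·17.4²/102 = 0.192581
  stratum 3: (450/2650)²·104.9²/50 = 6.34621
  stratum 4: (825/2650)²·298.1²/124 = 69.4574
V̂(x̄_st) = 78.2367
SE(x̄_st) = √78.2367 = 8.84515

x̄_st ≈ 293.612, SE ≈ 8.85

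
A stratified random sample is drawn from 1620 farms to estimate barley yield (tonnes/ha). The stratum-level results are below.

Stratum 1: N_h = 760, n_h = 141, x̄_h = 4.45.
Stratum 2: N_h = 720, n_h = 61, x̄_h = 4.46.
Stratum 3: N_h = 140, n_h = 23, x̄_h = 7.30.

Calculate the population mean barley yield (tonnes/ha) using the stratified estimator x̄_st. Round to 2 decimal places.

x̄_st ≈ 4.70

N = Σ N_h = 1620. Stratum weights W_h = N_h/N.
x̄_st = (760·4.45 + 720·4.46 + 140·7.30) / 1620 = 4.7007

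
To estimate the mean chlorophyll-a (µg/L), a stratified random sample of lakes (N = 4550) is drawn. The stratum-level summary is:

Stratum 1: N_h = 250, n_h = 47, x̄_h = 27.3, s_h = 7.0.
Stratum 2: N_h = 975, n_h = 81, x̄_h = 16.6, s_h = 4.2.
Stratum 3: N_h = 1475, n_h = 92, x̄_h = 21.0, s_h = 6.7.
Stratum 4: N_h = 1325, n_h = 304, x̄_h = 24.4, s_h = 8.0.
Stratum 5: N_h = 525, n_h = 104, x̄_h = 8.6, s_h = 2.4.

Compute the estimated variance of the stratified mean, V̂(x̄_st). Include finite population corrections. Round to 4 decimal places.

V̂(x̄_st) = Σ W_h² (1 − n_h/N_h) s_h²/n_h, with W_h = N_h/N and N = 4550:
  stratum 1: (250/4550)²·(1 − 47/250)·7.0²/47 = 0.00255571
  stratum 2: (975/4550)²·(1 − 81/975)·4.2²/81 = 0.00916923
  stratum 3: (1475/4550)²·(1 − 92/1475)·6.7²/92 = 0.0480788
  stratum 4: (1325/4550)²·(1 − 304/1325)·8.0²/304 = 0.013757
  stratum 5: (525/4550)²·(1 − 104/525)·2.4²/104 = 0.0005913
V̂(x̄_st) = 0.074152

V̂(x̄_st) ≈ 0.0742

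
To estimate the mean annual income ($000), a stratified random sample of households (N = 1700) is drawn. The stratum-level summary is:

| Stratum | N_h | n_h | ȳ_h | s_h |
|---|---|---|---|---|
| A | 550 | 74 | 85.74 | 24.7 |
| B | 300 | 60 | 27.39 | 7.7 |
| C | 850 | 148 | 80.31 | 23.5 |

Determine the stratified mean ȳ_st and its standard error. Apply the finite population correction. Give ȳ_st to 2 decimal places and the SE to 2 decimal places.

ȳ_st = Σ W_h ȳ_h = (550·85.74 + 300·27.39 + 850·80.31)/1700 = 72.72794
V̂(ȳ_st) = Σ W_h² (1 − n_h/N_h) s_h²/n_h, with W_h = N_h/N and N = 1700:
  stratum A: (550/1700)²·(1 − 74/550)·24.7²/74 = 0.746851
  stratum B: (300/1700)²·(1 − 60/300)·7.7²/60 = 0.0246187
  stratum C: (850/1700)²·(1 − 148/850)·23.5²/148 = 0.770428
V̂(ȳ_st) = 1.5419
SE(ȳ_st) = √1.5419 = 1.24173

ȳ_st ≈ 72.73, SE ≈ 1.24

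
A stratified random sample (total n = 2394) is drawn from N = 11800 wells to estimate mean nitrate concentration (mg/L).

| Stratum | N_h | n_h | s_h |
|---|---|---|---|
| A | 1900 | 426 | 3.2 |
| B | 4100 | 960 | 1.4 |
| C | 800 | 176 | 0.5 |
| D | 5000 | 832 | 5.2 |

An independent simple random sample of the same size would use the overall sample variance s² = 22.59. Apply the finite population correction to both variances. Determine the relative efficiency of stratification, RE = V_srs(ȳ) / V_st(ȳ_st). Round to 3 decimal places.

V̂(ȳ_st) = Σ W_h² (1 − n_h/N_h) s_h²/n_h, with W_h = N_h/N and N = 11800:
  stratum A: (1900/11800)²·(1 − 426/1900)·3.2²/426 = 0.000483479
  stratum B: (4100/11800)²·(1 − 960/4100)·1.4²/960 = 0.000188771
  stratum C: (800/11800)²·(1 − 176/800)·0.5²/176 = 5.09258e-06
  stratum D: (5000/11800)²·(1 − 832/5000)·5.2²/832 = 0.00486426
V_st = 0.00554161
V_srs = (1 − 2394/11800)·22.59/2394 = 0.00752168
Relative efficiency = V_srs / V_st = 0.00752168/0.00554161 = 1.3573

RE ≈ 1.357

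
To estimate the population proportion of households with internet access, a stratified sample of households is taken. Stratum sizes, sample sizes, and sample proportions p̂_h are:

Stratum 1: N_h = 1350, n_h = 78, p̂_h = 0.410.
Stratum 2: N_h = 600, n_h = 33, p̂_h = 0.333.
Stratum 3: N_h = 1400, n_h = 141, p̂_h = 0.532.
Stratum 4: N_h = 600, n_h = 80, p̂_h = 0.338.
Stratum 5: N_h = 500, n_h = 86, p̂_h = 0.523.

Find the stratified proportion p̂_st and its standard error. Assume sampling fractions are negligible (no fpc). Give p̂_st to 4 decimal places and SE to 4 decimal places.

p̂_st ≈ 0.4410, SE ≈ 0.0261

N = 4450; stratum weights W_h = N_h/N.
p̂_st = Σ W_h p̂_h = (1350·0.410 + 600·0.333 + 1400·0.532 + 600·0.338 + 500·0.523)/4450 = 0.44099
V̂(p̂_st) = Σ W_h² p̂_h(1−p̂_h)/(n_h−1):
  stratum 1: (1350/4450)²·0.410·0.590/77 = 0.00028913
  stratum 2: (600/4450)²·0.333·0.667/32 = 0.000126183
  stratum 3: (1400/4450)²·0.532·0.468/140 = 0.000176021
  stratum 4: (600/4450)²·0.338·0.662/79 = 5.14909e-05
  stratum 5: (500/4450)²·0.523·0.477/85 = 3.70528e-05
V̂(p̂_st) = 0.000679878; SE = √V̂ = 0.0260745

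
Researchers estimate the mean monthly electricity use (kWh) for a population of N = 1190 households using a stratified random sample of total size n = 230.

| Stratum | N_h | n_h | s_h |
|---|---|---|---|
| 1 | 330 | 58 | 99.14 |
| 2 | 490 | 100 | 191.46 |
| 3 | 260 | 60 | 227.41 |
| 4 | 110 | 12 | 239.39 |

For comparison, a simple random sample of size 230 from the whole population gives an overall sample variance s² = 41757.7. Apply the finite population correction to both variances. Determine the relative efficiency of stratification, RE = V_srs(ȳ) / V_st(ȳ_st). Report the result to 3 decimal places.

RE ≈ 1.142

V̂(ȳ_st) = Σ W_h² (1 − n_h/N_h) s_h²/n_h, with W_h = N_h/N and N = 1190:
  stratum 1: (330/1190)²·(1 − 58/330)·99.14²/58 = 10.7413
  stratum 2: (490/1190)²·(1 − 100/490)·191.46²/100 = 49.4678
  stratum 3: (260/1190)²·(1 − 60/260)·227.41²/60 = 31.6503
  stratum 4: (110/1190)²·(1 − 12/110)·239.39²/12 = 36.3543
V_st = 128.214
V_srs = (1 − 230/1190)·41757.7/230 = 146.465
Relative efficiency = V_srs / V_st = 146.465/128.214 = 1.1423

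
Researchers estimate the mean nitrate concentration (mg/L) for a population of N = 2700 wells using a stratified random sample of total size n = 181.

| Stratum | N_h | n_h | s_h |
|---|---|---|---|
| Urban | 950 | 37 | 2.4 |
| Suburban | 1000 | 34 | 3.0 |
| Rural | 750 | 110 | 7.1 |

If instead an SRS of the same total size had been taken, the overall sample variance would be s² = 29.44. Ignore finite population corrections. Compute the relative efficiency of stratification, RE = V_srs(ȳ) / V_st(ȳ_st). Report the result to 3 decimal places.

V̂(ȳ_st) = Σ W_h² s_h²/n_h, with W_h = N_h/N and N = 2700:
  stratum Urban: (950/2700)²·2.4²/37 = 0.0192726
  stratum Suburban: (1000/2700)²·3.0²/34 = 0.0363108
  stratum Rural: (750/2700)²·7.1²/110 = 0.0353605
V_st = 0.090944
V_srs = s²/n = 29.44/181 = 0.162652
Relative efficiency = V_srs / V_st = 0.162652/0.090944 = 1.7885

RE ≈ 1.788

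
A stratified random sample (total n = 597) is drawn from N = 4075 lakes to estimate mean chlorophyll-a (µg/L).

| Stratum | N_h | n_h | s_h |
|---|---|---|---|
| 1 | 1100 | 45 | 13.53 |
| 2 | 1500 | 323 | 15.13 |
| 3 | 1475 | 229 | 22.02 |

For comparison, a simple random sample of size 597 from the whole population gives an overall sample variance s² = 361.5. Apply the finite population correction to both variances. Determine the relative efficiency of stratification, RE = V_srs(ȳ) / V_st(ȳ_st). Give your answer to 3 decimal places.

RE ≈ 0.870

V̂(ȳ_st) = Σ W_h² (1 − n_h/N_h) s_h²/n_h, with W_h = N_h/N and N = 4075:
  stratum 1: (1100/4075)²·(1 − 45/1100)·13.53²/45 = 0.284297
  stratum 2: (1500/4075)²·(1 − 323/1500)·15.13²/323 = 0.0753508
  stratum 3: (1475/4075)²·(1 − 229/1475)·22.02²/229 = 0.234344
V_st = 0.593992
V_srs = (1 − 597/4075)·361.5/597 = 0.516816
Relative efficiency = V_srs / V_st = 0.516816/0.593992 = 0.8701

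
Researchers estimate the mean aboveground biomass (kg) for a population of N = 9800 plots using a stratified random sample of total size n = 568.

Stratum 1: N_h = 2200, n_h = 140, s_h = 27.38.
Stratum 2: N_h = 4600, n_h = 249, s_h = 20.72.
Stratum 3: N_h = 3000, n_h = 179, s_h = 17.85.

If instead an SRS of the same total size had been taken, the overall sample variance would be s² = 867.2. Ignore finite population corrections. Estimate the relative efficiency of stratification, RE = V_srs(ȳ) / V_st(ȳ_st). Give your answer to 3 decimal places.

V̂(ȳ_st) = Σ W_h² s_h²/n_h, with W_h = N_h/N and N = 9800:
  stratum 1: (2200/9800)²·27.38²/140 = 0.269856
  stratum 2: (4600/9800)²·20.72²/249 = 0.379878
  stratum 3: (3000/9800)²·17.85²/179 = 0.166807
V_st = 0.81654
V_srs = s²/n = 867.2/568 = 1.52676
Relative efficiency = V_srs / V_st = 1.52676/0.81654 = 1.8698

RE ≈ 1.870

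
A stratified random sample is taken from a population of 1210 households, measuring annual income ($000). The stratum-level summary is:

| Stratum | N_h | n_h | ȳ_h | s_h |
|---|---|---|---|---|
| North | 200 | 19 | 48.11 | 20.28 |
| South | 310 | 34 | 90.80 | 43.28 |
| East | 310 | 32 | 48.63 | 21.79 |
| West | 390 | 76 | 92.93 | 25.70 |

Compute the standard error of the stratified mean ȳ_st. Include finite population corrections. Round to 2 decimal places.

V̂(ȳ_st) = Σ W_h² (1 − n_h/N_h) s_h²/n_h, with W_h = N_h/N and N = 1210:
  stratum North: (200/1210)²·(1 − 19/200)·20.28²/19 = 0.535205
  stratum South: (310/1210)²·(1 − 34/310)·43.28²/34 = 3.21955
  stratum East: (310/1210)²·(1 − 32/310)·21.79²/32 = 0.873374
  stratum West: (390/1210)²·(1 − 76/390)·25.70²/76 = 0.726903
V̂(ȳ_st) = 5.35503
SE(ȳ_st) = √5.35503 = 2.31409

SE(ȳ_st) ≈ 2.31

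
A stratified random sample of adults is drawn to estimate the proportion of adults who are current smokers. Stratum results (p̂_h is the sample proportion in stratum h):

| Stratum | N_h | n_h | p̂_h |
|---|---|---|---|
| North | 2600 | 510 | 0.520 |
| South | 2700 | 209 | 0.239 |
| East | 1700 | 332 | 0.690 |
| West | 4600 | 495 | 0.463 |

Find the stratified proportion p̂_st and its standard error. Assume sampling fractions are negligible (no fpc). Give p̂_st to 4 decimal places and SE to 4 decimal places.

N = 11600; stratum weights W_h = N_h/N.
p̂_st = Σ W_h p̂_h = (2600·0.520 + 2700·0.239 + 1700·0.690 + 4600·0.463)/11600 = 0.45691
V̂(p̂_st) = Σ W_h² p̂_h(1−p̂_h)/(n_h−1):
  stratum North: (2600/11600)²·0.520·0.480/509 = 2.46353e-05
  stratum South: (2700/11600)²·0.239·0.761/208 = 4.7373e-05
  stratum East: (1700/11600)²·0.690·0.310/331 = 1.38792e-05
  stratum West: (4600/11600)²·0.463·0.537/494 = 7.91458e-05
V̂(p̂_st) = 0.000165033; SE = √V̂ = 0.0128465

p̂_st ≈ 0.4569, SE ≈ 0.0128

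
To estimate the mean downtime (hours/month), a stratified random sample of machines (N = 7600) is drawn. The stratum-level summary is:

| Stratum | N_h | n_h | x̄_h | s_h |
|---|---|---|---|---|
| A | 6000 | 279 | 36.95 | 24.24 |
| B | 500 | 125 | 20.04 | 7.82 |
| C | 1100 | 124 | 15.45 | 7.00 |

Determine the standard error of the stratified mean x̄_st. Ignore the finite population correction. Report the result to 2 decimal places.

SE(x̄_st) ≈ 1.15

V̂(x̄_st) = Σ W_h² s_h²/n_h, with W_h = N_h/N and N = 7600:
  stratum A: (6000/7600)²·24.24²/279 = 1.31261
  stratum B: (500/7600)²·7.82²/125 = 0.00211747
  stratum C: (1100/7600)²·7.00²/124 = 0.00827814
V̂(x̄_st) = 1.32301
SE(x̄_st) = √1.32301 = 1.15022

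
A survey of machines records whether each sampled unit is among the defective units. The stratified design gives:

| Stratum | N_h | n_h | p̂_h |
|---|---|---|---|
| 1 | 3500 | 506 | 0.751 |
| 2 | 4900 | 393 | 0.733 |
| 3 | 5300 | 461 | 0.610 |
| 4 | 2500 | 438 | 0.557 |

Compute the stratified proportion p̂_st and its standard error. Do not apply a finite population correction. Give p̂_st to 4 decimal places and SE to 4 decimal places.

N = 16200; stratum weights W_h = N_h/N.
p̂_st = Σ W_h p̂_h = (3500·0.751 + 4900·0.733 + 5300·0.610 + 2500·0.557)/16200 = 0.66949
V̂(p̂_st) = Σ W_h² p̂_h(1−p̂_h)/(n_h−1):
  stratum 1: (3500/16200)²·0.751·0.249/505 = 1.72844e-05
  stratum 2: (4900/16200)²·0.733·0.267/392 = 4.56763e-05
  stratum 3: (5300/16200)²·0.610·0.390/460 = 5.53552e-05
  stratum 4: (2500/16200)²·0.557·0.443/437 = 1.34471e-05
V̂(p̂_st) = 0.000131763; SE = √V̂ = 0.0114788

p̂_st ≈ 0.6695, SE ≈ 0.0115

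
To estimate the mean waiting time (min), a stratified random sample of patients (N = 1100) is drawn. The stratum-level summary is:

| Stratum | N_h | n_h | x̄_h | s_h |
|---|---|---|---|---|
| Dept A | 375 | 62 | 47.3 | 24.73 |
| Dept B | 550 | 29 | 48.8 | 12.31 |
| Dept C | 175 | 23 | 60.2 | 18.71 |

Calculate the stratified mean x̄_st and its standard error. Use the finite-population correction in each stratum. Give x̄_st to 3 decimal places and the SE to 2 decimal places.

x̄_st ≈ 50.102, SE ≈ 1.59

x̄_st = Σ W_h x̄_h = (375·47.3 + 550·48.8 + 175·60.2)/1100 = 50.10227
V̂(x̄_st) = Σ W_h² (1 − n_h/N_h) s_h²/n_h, with W_h = N_h/N and N = 1100:
  stratum Dept A: (375/1100)²·(1 − 62/375)·24.73²/62 = 0.956856
  stratum Dept B: (550/1100)²·(1 − 29/550)·12.31²/29 = 1.23747
  stratum Dept C: (175/1100)²·(1 − 23/175)·18.71²/23 = 0.334592
V̂(x̄_st) = 2.52891
SE(x̄_st) = √2.52891 = 1.59026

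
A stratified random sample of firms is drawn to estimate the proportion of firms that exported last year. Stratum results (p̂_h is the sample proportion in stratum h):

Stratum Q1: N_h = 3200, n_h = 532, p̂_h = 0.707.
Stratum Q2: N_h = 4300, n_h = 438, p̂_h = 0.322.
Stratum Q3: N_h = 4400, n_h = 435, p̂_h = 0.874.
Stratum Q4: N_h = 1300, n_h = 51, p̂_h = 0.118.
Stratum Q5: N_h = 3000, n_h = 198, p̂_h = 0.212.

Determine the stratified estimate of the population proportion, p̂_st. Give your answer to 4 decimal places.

N = 16200; stratum weights W_h = N_h/N.
p̂_st = Σ W_h p̂_h = (3200·0.707 + 4300·0.322 + 4400·0.874 + 1300·0.118 + 3000·0.212)/16200 = 0.51123

p̂_st ≈ 0.5112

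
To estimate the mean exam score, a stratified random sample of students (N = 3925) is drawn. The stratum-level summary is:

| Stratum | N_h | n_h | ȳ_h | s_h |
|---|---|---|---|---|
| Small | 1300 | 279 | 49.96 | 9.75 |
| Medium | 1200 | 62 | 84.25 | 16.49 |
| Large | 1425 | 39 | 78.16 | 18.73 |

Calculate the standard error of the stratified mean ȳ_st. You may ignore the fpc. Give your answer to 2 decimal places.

V̂(ȳ_st) = Σ W_h² s_h²/n_h, with W_h = N_h/N and N = 3925:
  stratum Small: (1300/3925)²·9.75²/279 = 0.0373777
  stratum Medium: (1200/3925)²·16.49²/62 = 0.409952
  stratum Large: (1425/3925)²·18.73²/39 = 1.18566
V̂(ȳ_st) = 1.63299
SE(ȳ_st) = √1.63299 = 1.27789

SE(ȳ_st) ≈ 1.28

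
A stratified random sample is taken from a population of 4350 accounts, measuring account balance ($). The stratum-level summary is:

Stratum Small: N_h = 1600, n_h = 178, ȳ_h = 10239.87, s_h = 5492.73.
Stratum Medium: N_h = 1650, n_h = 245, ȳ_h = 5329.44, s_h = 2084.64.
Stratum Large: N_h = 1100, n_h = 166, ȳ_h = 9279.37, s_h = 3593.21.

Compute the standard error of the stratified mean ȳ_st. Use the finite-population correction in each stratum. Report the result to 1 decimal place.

SE(ȳ_st) ≈ 163.6

V̂(ȳ_st) = Σ W_h² (1 − n_h/N_h) s_h²/n_h, with W_h = N_h/N and N = 4350:
  stratum Small: (1600/4350)²·(1 − 178/1600)·5492.73²/178 = 20379.7
  stratum Medium: (1650/4350)²·(1 − 245/1650)·2084.64²/245 = 2173.09
  stratum Large: (1100/4350)²·(1 − 166/1100)·3593.21²/166 = 4222.97
V̂(ȳ_st) = 26775.8
SE(ȳ_st) = √26775.8 = 163.633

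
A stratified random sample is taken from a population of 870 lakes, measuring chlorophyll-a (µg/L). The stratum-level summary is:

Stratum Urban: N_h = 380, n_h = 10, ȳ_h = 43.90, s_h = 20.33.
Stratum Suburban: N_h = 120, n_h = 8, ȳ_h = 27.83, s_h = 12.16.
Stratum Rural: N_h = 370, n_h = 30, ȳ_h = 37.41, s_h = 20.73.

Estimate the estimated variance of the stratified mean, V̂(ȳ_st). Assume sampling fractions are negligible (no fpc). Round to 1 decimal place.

V̂(ȳ_st) ≈ 10.8

V̂(ȳ_st) = Σ W_h² s_h²/n_h, with W_h = N_h/N and N = 870:
  stratum Urban: (380/870)²·20.33²/10 = 7.88503
  stratum Suburban: (120/870)²·12.16²/8 = 0.351642
  stratum Rural: (370/870)²·20.73²/30 = 2.59085
V̂(ȳ_st) = 10.8275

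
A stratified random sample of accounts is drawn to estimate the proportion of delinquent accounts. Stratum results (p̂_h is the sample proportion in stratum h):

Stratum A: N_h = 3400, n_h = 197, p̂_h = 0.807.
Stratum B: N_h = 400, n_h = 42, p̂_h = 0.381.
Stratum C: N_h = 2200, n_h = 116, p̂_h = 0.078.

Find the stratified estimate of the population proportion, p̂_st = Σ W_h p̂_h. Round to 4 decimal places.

p̂_st ≈ 0.5113

N = 6000; stratum weights W_h = N_h/N.
p̂_st = Σ W_h p̂_h = (3400·0.807 + 400·0.381 + 2200·0.078)/6000 = 0.51130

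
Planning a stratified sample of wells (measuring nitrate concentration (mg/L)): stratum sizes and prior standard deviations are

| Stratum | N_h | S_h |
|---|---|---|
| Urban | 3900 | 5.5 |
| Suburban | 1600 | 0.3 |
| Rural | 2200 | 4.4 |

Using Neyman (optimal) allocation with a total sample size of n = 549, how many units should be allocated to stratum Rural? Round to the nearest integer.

Neyman allocation: n_h = n · N_h S_h / Σ N_i S_i, with n = 549.
  stratum Urban: N_h·S_h = 3900·5.5 = 21450.00
  stratum Suburban: N_h·S_h = 1600·0.3 = 480.00
  stratum Rural: N_h·S_h = 2200·4.4 = 9680.00
Σ N_h S_h = 31610.00
n for stratum Rural = 549·9680.00/31610.00 = 168.121 → 168

168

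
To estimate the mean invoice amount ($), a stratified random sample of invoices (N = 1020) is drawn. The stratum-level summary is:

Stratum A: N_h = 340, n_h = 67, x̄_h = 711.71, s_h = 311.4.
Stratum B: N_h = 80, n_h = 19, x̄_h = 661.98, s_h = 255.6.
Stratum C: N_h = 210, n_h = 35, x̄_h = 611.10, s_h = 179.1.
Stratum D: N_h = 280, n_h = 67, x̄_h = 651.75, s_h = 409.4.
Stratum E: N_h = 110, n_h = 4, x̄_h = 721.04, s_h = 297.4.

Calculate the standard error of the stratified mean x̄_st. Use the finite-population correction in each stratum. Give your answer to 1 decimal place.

V̂(x̄_st) = Σ W_h² (1 − n_h/N_h) s_h²/n_h, with W_h = N_h/N and N = 1020:
  stratum A: (340/1020)²·(1 − 67/340)·311.4²/67 = 129.123
  stratum B: (80/1020)²·(1 − 19/80)·255.6²/19 = 16.1283
  stratum C: (210/1020)²·(1 − 35/210)·179.1²/35 = 32.3728
  stratum D: (280/1020)²·(1 − 67/280)·409.4²/67 = 143.403
  stratum E: (110/1020)²·(1 − 4/110)·297.4²/4 = 247.811
V̂(x̄_st) = 568.838
SE(x̄_st) = √568.838 = 23.8503

SE(x̄_st) ≈ 23.9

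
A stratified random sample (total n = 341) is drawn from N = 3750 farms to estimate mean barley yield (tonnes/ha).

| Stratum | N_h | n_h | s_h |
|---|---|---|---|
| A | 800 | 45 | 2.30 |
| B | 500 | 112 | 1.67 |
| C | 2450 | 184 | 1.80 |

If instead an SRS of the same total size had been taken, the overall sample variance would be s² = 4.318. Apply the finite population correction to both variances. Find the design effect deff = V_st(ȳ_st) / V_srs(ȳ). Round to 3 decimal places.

deff ≈ 1.072

V̂(ȳ_st) = Σ W_h² (1 − n_h/N_h) s_h²/n_h, with W_h = N_h/N and N = 3750:
  stratum A: (800/3750)²·(1 − 45/800)·2.30²/45 = 0.00504914
  stratum B: (500/3750)²·(1 − 112/500)·1.67²/112 = 0.000343522
  stratum C: (2450/3750)²·(1 − 184/2450)·1.80²/184 = 0.00695169
V_st = 0.0123444
V_srs = (1 − 341/3750)·4.318/341 = 0.0115113
deff = V_st / V_srs = 0.0123444/0.0115113 = 1.0724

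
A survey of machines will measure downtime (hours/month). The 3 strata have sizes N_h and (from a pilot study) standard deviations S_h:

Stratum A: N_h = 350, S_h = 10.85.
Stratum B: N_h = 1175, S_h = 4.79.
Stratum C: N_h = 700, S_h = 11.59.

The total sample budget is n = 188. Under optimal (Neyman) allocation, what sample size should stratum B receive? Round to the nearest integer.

Neyman allocation: n_h = n · N_h S_h / Σ N_i S_i, with n = 188.
  stratum A: N_h·S_h = 350·10.85 = 3797.50
  stratum B: N_h·S_h = 1175·4.79 = 5628.25
  stratum C: N_h·S_h = 700·11.59 = 8113.00
Σ N_h S_h = 17538.75
n for stratum B = 188·5628.25/17538.75 = 60.330 → 60

60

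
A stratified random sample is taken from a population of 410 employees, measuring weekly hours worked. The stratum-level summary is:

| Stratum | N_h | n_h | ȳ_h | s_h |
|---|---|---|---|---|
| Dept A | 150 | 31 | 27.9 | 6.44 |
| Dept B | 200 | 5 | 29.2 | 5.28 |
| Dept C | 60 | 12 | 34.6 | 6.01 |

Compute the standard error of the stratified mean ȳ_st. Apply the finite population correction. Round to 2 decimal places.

SE(ȳ_st) ≈ 1.22

V̂(ȳ_st) = Σ W_h² (1 − n_h/N_h) s_h²/n_h, with W_h = N_h/N and N = 410:
  stratum Dept A: (150/410)²·(1 − 31/150)·6.44²/31 = 0.142063
  stratum Dept B: (200/410)²·(1 − 5/200)·5.28²/5 = 1.29358
  stratum Dept C: (60/410)²·(1 − 12/60)·6.01²/12 = 0.0515694
V̂(ȳ_st) = 1.48722
SE(ȳ_st) = √1.48722 = 1.21951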